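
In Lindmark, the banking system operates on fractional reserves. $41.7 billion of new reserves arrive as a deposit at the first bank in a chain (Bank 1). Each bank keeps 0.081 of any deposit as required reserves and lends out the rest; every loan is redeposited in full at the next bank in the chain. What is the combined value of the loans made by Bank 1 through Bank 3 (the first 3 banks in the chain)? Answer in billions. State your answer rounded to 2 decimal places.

Bank i lends (1 − rr)^i of the original deposit: Bank 1 lends 41.7·0.9190 = 38.3223, Bank 2 lends 41.7·0.9190² ≈ 35.2182, and so on.
Summing a geometric series: total = 41.7·[0.9190·(1 − 0.9190^3) / (1 − 0.9190)] ≈ 105.9060 billion.

$105.91 billion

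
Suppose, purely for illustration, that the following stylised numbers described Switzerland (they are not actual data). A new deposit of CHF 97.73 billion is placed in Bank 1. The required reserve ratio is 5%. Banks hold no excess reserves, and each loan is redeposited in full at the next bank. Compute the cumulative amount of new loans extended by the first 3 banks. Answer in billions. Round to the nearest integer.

CHF 265 billion

Bank i lends (1 − rr)^i of the original deposit: Bank 1 lends 97.73·0.9500 = 92.8435, Bank 2 lends 97.73·0.9500² ≈ 88.2013, and so on.
Summing a geometric series: total = 97.73·[0.9500·(1 − 0.9500^3) / (1 − 0.9500)] ≈ 264.8361 billion.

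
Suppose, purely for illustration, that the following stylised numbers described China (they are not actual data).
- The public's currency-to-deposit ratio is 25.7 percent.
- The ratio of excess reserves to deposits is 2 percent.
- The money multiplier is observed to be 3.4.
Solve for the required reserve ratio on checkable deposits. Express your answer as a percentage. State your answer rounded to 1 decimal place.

Using m = 3.4. Since m = (1 + c)/(c + rr + e), the denominator satisfies c + rr + e = (1 + c)/m = (1 + 0.257) / 3.4 ≈ 0.369706.
With c = 0.257 and e = 0.02, the required reserve ratio on checkable deposits is 0.369706 − 0.257 − 0.02 = 0.092706.

9.3%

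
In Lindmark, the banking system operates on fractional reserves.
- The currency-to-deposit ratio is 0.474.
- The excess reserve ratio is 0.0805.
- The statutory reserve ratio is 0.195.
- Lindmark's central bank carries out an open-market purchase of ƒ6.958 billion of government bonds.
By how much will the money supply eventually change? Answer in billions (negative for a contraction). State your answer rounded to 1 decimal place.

The money multiplier is m = (1 + c) / (rr + e + c) = (1 + 0.474) / (0.195 + 0.0805 + 0.474) ≈ 1.9666.
The purchase adds 6.958 billion of base, so ΔM = m × ΔMB = 1.9666 × (+6.958) ≈ 13.6836 billion.

ƒ13.7 billion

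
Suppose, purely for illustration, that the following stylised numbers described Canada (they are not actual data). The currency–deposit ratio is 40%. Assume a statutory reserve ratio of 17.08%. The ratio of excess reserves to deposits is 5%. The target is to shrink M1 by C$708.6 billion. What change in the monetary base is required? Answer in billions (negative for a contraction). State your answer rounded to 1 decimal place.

The money multiplier is m = (1 + c) / (rr + e + c) = (1 + 0.4) / (0.1708 + 0.05 + 0.4) ≈ 2.25515.
ΔMB = ΔM / m = (−708.6) / 2.25515 ≈ -314.2141 billion.

-314.2 billion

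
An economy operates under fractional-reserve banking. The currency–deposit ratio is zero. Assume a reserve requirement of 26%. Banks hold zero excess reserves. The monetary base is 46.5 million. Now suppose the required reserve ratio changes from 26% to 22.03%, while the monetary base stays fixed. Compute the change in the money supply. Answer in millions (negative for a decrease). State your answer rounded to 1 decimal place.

32.2 million

Initially m₁ = 1 / (0.26) ≈ 3.8462, so M₁ = 3.8462 × 46.5 = 178.8483 million.
After the change m₂ = 1 / (0.2203) ≈ 4.5393, so M₂ = 4.5393 × 46.5 ≈ 211.0774 million.
ΔM = M₂ − M₁ = 211.0774 − 178.8483 = 32.2291 million.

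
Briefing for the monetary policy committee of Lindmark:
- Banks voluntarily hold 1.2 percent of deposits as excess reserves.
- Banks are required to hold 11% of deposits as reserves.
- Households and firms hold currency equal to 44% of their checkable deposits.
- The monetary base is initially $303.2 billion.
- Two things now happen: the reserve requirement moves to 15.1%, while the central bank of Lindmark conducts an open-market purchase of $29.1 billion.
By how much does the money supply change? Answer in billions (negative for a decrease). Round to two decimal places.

$16.67 billion

Before: m₁ = (1 + 0.44) / (0.11 + 0.012 + 0.44) ≈ 2.562278, MB₁ = 303.2, so M₁ = 2.562278 × 303.2 ≈ 776.8827 billion.
After: m₂ = (1 + 0.44) / (0.151 + 0.012 + 0.44) ≈ 2.388060, MB₂ = 303.2 + 29.1 = 332.3, so M₂ = 2.388060 × 332.3 ≈ 793.5523 billion.
ΔM = M₂ − M₁ = 793.5523 − 776.8827 = 16.6696 billion.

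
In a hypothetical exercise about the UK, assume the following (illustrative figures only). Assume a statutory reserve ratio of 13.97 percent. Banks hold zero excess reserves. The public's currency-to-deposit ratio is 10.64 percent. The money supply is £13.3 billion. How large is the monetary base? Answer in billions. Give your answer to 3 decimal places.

The money multiplier is m = (1 + c) / (rr + c) = (1 + 0.1064) / (0.1397 + 0.1064) ≈ 4.495733.
MB = M / m = 13.3 / 4.495733 ≈ 2.9584 billion.

£2.958 billion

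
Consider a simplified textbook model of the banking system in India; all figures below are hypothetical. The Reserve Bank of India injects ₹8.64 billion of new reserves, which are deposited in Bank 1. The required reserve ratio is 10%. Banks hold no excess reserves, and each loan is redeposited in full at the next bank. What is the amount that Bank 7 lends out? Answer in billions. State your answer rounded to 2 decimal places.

₹4.13 billion

Each bank lends a fraction (1 − rr) = 0.9000 of the deposit it receives, so Bank 7 receives 8.64·0.9000^6 and lends 8.64·0.9000^7 ≈ 4.1325 billion.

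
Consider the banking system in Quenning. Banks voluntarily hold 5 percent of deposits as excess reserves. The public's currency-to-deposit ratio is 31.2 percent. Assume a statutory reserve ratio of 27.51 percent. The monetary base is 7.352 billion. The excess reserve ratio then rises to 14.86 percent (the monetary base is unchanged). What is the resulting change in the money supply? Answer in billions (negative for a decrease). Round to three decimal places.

-2.029 billion

Initially m₁ = (1 + 0.312) / (0.2751 + 0.05 + 0.312) ≈ 2.05933, so M₁ = 2.05933 × 7.352 ≈ 15.1402 billion.
After the change m₂ = (1 + 0.312) / (0.2751 + 0.1486 + 0.312) ≈ 1.78334, so M₂ = 1.78334 × 7.352 ≈ 13.1111 billion.
ΔM = M₂ − M₁ = 13.1111 − 15.1402 = -2.0291 billion.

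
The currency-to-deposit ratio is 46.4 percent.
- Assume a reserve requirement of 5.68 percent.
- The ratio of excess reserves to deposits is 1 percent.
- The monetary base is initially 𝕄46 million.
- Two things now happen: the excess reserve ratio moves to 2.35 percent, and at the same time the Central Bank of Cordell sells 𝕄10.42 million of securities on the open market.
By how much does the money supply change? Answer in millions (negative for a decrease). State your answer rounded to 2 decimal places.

-31.17 million

Before: m₁ = (1 + 0.464) / (0.0568 + 0.01 + 0.464) ≈ 2.75810, MB₁ = 46, so M₁ = 2.75810 × 46 = 126.8726 million.
After: m₂ = (1 + 0.464) / (0.0568 + 0.0235 + 0.464) ≈ 2.68969, MB₂ = 46 − 10.42 = 35.58, so M₂ = 2.68969 × 35.58 ≈ 95.6992 million.
ΔM = M₂ − M₁ = 95.6992 − 126.8726 = -31.1734 million.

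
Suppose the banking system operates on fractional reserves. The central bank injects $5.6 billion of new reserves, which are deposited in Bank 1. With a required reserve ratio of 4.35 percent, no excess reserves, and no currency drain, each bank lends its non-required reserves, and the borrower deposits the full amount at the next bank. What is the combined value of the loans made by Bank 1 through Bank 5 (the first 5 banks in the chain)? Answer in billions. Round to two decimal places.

$24.55 billion

Bank i lends (1 − rr)^i of the original deposit: Bank 1 lends 5.6·0.9565 = 5.3564, Bank 2 lends 5.6·0.9565² ≈ 5.1234, and so on.
Summing a geometric series: total = 5.6·[0.9565·(1 − 0.9565^5) / (1 − 0.9565)] ≈ 24.5511 billion.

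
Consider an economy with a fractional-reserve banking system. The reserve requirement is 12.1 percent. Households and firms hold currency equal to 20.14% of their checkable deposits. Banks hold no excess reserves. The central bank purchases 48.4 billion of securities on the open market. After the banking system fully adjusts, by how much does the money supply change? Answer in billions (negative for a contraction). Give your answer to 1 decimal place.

The money multiplier is m = (1 + c) / (rr + c) = (1 + 0.2014) / (0.121 + 0.2014) ≈ 3.7264.
The purchase adds 48.4 billion of base, so ΔM = m × ΔMB = 3.7264 × (+48.4) ≈ 180.3578 billion.

180.4 billion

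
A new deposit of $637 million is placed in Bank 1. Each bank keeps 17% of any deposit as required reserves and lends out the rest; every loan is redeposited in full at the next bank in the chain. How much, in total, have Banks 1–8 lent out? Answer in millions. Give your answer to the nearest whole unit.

$2410 million

Bank i lends (1 − rr)^i of the original deposit: Bank 1 lends 637·0.8300 = 528.7100, Bank 2 lends 637·0.8300² = 438.8293, and so on.
Summing a geometric series: total = 637·[0.8300·(1 − 0.8300^8) / (1 − 0.8300)] ≈ 2409.5827 million.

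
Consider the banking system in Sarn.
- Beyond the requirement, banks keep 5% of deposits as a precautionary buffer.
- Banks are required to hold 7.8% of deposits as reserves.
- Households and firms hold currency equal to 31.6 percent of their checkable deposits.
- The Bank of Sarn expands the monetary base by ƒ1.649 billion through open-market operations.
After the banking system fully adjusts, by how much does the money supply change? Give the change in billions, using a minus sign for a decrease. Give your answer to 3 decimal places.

The money multiplier is m = (1 + c) / (rr + e + c) = (1 + 0.316) / (0.078 + 0.05 + 0.316) ≈ 2.96396.
The purchase adds 1.649 billion of base, so ΔM = m × ΔMB = 2.96396 × (+1.649) ≈ 4.8876 billion.

ƒ4.888 billion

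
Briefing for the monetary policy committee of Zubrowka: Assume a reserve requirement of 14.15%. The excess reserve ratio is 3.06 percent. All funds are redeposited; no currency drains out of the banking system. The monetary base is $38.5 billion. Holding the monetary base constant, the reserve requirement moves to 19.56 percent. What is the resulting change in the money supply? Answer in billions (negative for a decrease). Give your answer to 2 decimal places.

Initially m₁ = 1 / (0.1415 + 0.0306) ≈ 5.81058, so M₁ = 5.81058 × 38.5 ≈ 223.7073 billion.
After the change m₂ = 1 / (0.1956 + 0.0306) ≈ 4.42087, so M₂ = 4.42087 × 38.5 ≈ 170.2035 billion.
ΔM = M₂ − M₁ = 170.2035 − 223.7073 = -53.5038 billion.

-53.50 billion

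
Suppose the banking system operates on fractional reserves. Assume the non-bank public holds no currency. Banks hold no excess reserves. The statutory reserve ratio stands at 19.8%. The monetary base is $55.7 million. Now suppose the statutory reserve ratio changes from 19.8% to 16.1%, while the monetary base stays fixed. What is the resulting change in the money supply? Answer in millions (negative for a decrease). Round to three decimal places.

Initially m₁ = 1 / (0.198) ≈ 5.050505, so M₁ = 5.050505 × 55.7 ≈ 281.3131 million.
After the change m₂ = 1 / (0.161) ≈ 6.211180, so M₂ = 6.211180 × 55.7 ≈ 345.9627 million.
ΔM = M₂ − M₁ = 345.9627 − 281.3131 = 64.6496 million.

$64.650 million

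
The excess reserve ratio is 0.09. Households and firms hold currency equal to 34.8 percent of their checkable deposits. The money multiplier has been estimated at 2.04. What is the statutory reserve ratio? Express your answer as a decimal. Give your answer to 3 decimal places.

0.223

Using m = 2.04. Since m = (1 + c)/(c + rr + e), the denominator satisfies c + rr + e = (1 + c)/m = (1 + 0.348) / 2.04 ≈ 0.660784.
With c = 0.348 and e = 0.09, the statutory reserve ratio is 0.660784 − 0.348 − 0.09 = 0.222784.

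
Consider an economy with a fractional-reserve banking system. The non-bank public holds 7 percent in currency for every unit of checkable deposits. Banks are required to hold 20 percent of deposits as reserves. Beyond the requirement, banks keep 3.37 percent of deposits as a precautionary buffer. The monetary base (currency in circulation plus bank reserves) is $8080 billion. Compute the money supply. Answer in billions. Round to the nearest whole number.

$28468 billion

The money multiplier is m = (1 + c) / (rr + e + c) = (1 + 0.07) / (0.2 + 0.0337 + 0.07) ≈ 3.52321.
So M = m × MB = 3.52321 × 8080 = 28467.5368 billion.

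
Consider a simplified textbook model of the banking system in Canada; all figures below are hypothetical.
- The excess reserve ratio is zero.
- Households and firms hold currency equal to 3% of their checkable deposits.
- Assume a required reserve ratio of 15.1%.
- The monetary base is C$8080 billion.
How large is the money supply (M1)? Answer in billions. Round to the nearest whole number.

The money multiplier is m = (1 + c) / (rr + c) = (1 + 0.03) / (0.151 + 0.03) ≈ 5.69061.
So M = m × MB = 5.69061 × 8080 = 45980.1288 billion.

C$45980 billion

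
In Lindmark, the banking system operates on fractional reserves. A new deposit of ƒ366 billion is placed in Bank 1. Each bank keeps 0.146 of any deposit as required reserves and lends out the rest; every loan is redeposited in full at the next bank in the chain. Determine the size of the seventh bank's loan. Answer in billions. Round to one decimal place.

Each bank lends a fraction (1 − rr) = 0.8540 of the deposit it receives, so Bank 7 receives 366·0.8540^6 and lends 366·0.8540^7 ≈ 121.2512 billion.

ƒ121.3 billion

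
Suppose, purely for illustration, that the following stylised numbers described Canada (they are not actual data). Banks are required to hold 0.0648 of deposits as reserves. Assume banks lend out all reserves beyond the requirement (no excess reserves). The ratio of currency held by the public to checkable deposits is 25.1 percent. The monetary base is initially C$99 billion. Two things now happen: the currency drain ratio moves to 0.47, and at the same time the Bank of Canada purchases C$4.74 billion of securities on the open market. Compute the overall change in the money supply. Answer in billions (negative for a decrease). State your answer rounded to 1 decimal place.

Before: m₁ = (1 + 0.251) / (0.0648 + 0.251) ≈ 3.96137, MB₁ = 99, so M₁ = 3.96137 × 99 ≈ 392.1756 billion.
After: m₂ = (1 + 0.47) / (0.0648 + 0.47) ≈ 2.74869, MB₂ = 99 + 4.74 = 103.74, so M₂ = 2.74869 × 103.74 ≈ 285.1491 billion.
ΔM = M₂ − M₁ = 285.1491 − 392.1756 = -107.0265 billion.

-107.0 billion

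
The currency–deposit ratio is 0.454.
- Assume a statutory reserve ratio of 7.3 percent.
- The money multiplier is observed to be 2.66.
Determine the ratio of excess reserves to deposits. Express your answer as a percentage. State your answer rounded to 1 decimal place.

2.0%

Using m = 2.66. Since m = (1 + c)/(c + rr + e), the denominator satisfies c + rr + e = (1 + c)/m = (1 + 0.454) / 2.66 ≈ 0.546617.
With c = 0.454 and rr = 0.073, the ratio of excess reserves to deposits is 0.546617 − 0.454 − 0.073 = 0.019617.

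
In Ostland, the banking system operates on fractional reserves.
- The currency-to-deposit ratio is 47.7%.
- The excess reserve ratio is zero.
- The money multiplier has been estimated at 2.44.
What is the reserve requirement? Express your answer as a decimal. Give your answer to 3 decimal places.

0.128

Using m = 2.44. Since m = (1 + c)/(c + rr + e), the denominator satisfies c + rr + e = (1 + c)/m = (1 + 0.477) / 2.44 ≈ 0.605328.
With c = 0.477 and e = 0, the reserve requirement is 0.605328 − 0.477 − 0 = 0.128328.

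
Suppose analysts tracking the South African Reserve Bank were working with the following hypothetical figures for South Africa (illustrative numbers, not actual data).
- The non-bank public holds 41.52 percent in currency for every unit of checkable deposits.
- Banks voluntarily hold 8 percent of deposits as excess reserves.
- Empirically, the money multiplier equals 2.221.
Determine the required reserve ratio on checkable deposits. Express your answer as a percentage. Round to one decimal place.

14.2%

Using m = 2.221. Since m = (1 + c)/(c + rr + e), the denominator satisfies c + rr + e = (1 + c)/m = (1 + 0.4152) / 2.221 ≈ 0.637190.
With c = 0.4152 and e = 0.08, the required reserve ratio on checkable deposits is 0.637190 − 0.4152 − 0.08 = 0.14199.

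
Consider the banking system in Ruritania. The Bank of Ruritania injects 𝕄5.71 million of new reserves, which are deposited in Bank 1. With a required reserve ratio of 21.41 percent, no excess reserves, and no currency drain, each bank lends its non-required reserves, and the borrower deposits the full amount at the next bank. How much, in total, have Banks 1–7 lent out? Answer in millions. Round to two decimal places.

Bank i lends (1 − rr)^i of the original deposit: Bank 1 lends 5.71·0.7859 ≈ 4.4875, Bank 2 lends 5.71·0.7859² ≈ 3.5267, and so on.
Summing a geometric series: total = 5.71·[0.7859·(1 − 0.7859^7) / (1 − 0.7859)] ≈ 17.0787 million.

𝕄17.08 million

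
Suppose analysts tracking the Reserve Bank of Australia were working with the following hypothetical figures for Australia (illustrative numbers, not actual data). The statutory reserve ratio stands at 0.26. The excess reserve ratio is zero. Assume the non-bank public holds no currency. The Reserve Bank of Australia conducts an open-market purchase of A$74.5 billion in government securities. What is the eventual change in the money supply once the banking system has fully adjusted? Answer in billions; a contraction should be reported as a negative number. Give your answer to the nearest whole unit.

The simple money multiplier is m = 1/rr = 1/0.26 ≈ 3.8462.
An open-market purchase increases the monetary base by 74.5 billion, so ΔM = m × ΔMB = 3.8462 × 74.5 = 286.5419 billion.

A$287 billion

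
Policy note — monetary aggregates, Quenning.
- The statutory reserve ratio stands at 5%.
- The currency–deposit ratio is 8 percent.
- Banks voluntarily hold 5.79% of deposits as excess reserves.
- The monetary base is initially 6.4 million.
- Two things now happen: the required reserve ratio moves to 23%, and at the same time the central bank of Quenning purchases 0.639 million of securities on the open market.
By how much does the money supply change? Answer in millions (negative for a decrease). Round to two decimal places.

-16.12 million

Before: m₁ = (1 + 0.08) / (0.05 + 0.0579 + 0.08) ≈ 5.7477, MB₁ = 6.4, so M₁ = 5.7477 × 6.4 ≈ 36.7853 million.
After: m₂ = (1 + 0.08) / (0.23 + 0.0579 + 0.08) ≈ 2.9356, MB₂ = 6.4 + 0.639 = 7.039, so M₂ = 2.9356 × 7.039 ≈ 20.6637 million.
ΔM = M₂ − M₁ = 20.6637 − 36.7853 = -16.1216 million.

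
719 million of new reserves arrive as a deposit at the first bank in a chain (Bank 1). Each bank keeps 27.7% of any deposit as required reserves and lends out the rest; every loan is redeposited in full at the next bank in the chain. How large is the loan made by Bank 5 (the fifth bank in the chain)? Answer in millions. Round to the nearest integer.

142 million

Each bank lends a fraction (1 − rr) = 0.7230 of the deposit it receives, so Bank 5 receives 719·0.7230^4 and lends 719·0.7230^5 ≈ 142.0432 million.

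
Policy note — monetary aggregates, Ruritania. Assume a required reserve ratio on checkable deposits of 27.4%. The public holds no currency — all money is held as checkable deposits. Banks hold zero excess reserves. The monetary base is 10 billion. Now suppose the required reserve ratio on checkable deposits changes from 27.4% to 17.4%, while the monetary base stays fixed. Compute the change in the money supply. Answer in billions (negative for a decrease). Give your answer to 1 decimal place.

21.0 billion

Initially m₁ = 1 / (0.274) ≈ 3.6496, so M₁ = 3.6496 × 10 = 36.496 billion.
After the change m₂ = 1 / (0.174) ≈ 5.7471, so M₂ = 5.7471 × 10 = 57.471 billion.
ΔM = M₂ − M₁ = 57.471 − 36.496 = 20.975 billion.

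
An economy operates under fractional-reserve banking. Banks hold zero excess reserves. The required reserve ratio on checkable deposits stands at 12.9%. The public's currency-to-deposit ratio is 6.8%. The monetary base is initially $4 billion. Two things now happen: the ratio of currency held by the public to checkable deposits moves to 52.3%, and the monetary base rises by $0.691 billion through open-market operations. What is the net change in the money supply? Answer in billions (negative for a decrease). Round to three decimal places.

Before: m₁ = (1 + 0.068) / (0.129 + 0.068) ≈ 5.42132, MB₁ = 4, so M₁ = 5.42132 × 4 ≈ 21.6853 billion.
After: m₂ = (1 + 0.523) / (0.129 + 0.523) ≈ 2.33589, MB₂ = 4 + 0.691 = 4.691, so M₂ = 2.33589 × 4.691 ≈ 10.9577 billion.
ΔM = M₂ − M₁ = 10.9577 − 21.6853 = -10.7276 billion.

-10.728 billion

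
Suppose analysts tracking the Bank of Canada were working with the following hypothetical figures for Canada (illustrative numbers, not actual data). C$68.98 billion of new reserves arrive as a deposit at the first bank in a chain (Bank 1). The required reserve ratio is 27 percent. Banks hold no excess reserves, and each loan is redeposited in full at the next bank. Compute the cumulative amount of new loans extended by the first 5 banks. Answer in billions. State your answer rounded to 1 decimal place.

Bank i lends (1 − rr)^i of the original deposit: Bank 1 lends 68.98·0.7300 = 50.3554, Bank 2 lends 68.98·0.7300² ≈ 36.7594, and so on.
Summing a geometric series: total = 68.98·[0.7300·(1 − 0.7300^5) / (1 − 0.7300)] ≈ 147.8384 billion.

C$147.8 billion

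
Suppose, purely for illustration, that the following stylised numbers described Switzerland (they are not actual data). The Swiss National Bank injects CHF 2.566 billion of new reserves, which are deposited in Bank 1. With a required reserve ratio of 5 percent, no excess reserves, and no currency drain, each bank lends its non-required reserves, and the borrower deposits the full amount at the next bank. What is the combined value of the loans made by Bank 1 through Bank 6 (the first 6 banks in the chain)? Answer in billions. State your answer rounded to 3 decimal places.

CHF 12.915 billion

Bank i lends (1 − rr)^i of the original deposit: Bank 1 lends 2.566·0.9500 = 2.4377, Bank 2 lends 2.566·0.9500² ≈ 2.3158, and so on.
Summing a geometric series: total = 2.566·[0.9500·(1 − 0.9500^6) / (1 − 0.9500)] ≈ 12.9153 billion.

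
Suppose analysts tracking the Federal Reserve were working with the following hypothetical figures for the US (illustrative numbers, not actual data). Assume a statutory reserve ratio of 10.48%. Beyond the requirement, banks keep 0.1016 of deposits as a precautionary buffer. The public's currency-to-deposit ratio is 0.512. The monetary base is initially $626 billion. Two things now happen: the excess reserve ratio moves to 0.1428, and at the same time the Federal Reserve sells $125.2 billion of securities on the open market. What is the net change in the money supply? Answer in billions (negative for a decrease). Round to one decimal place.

Before: m₁ = (1 + 0.512) / (0.1048 + 0.1016 + 0.512) ≈ 2.10468, MB₁ = 626, so M₁ = 2.10468 × 626 ≈ 1317.5297 billion.
After: m₂ = (1 + 0.512) / (0.1048 + 0.1428 + 0.512) ≈ 1.99052, MB₂ = 626 − 125.2 = 500.8, so M₂ = 1.99052 × 500.8 ≈ 996.8524 billion.
ΔM = M₂ − M₁ = 996.8524 − 1317.5297 = -320.6773 billion.

-320.7 billion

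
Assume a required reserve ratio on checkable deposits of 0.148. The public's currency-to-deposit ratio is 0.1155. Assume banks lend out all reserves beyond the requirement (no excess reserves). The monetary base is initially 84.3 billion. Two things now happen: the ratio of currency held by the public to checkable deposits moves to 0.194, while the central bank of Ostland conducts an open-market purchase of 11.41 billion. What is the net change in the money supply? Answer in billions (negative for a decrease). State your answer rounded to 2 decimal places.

-22.73 billion

Before: m₁ = (1 + 0.1155) / (0.148 + 0.1155) ≈ 4.23340, MB₁ = 84.3, so M₁ = 4.23340 × 84.3 ≈ 356.8756 billion.
After: m₂ = (1 + 0.194) / (0.148 + 0.194) ≈ 3.49123, MB₂ = 84.3 + 11.41 = 95.71, so M₂ = 3.49123 × 95.71 ≈ 334.1456 billion.
ΔM = M₂ − M₁ = 334.1456 − 356.8756 = -22.73 billion.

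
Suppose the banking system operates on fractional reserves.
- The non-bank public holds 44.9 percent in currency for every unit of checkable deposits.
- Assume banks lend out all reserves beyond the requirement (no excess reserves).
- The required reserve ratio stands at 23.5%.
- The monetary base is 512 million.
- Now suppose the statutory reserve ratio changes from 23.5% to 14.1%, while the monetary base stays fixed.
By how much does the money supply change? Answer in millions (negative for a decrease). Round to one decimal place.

Initially m₁ = (1 + 0.449) / (0.235 + 0.449) ≈ 2.11842, so M₁ = 2.11842 × 512 ≈ 1084.631 million.
After the change m₂ = (1 + 0.449) / (0.141 + 0.449) ≈ 2.45593, so M₂ = 2.45593 × 512 ≈ 1257.4362 million.
ΔM = M₂ − M₁ = 1257.4362 − 1084.631 = 172.8052 million.

172.8 million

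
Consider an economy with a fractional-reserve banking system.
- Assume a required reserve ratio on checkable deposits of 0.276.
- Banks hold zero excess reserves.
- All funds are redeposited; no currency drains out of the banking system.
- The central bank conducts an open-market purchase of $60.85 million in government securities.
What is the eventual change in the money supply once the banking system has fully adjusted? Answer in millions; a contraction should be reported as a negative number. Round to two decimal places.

The simple money multiplier is m = 1/rr = 1/0.276 ≈ 3.62319.
An open-market purchase increases the monetary base by 60.85 million, so ΔM = m × ΔMB = 3.62319 × 60.85 ≈ 220.4711 million.

$220.47 million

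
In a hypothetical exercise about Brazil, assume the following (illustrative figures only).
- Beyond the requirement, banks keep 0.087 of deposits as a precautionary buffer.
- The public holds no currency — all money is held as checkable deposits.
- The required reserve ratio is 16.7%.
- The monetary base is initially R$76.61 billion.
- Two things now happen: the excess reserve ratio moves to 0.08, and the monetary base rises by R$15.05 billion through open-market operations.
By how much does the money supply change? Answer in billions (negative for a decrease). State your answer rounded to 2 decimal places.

R$69.48 billion

Before: m₁ = 1 / (0.167 + 0.087) ≈ 3.93701, MB₁ = 76.61, so M₁ = 3.93701 × 76.61 ≈ 301.6143 billion.
After: m₂ = 1 / (0.167 + 0.08) ≈ 4.04858, MB₂ = 76.61 + 15.05 = 91.66, so M₂ = 4.04858 × 91.66 ≈ 371.0928 billion.
ΔM = M₂ − M₁ = 371.0928 − 301.6143 = 69.4785 billion.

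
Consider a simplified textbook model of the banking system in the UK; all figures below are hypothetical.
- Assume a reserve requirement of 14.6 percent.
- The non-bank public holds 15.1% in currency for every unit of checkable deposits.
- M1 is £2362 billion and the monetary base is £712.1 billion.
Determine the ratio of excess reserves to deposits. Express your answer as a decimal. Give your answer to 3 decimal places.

0.050

Using m = M/MB = 2362/712.1 ≈ 3.316950. Since m = (1 + c)/(c + rr + e), the denominator satisfies c + rr + e = (1 + c)/m = (1 + 0.151) / 3.316950 ≈ 0.347006.
With c = 0.151 and rr = 0.146, the ratio of excess reserves to deposits is 0.347006 − 0.151 − 0.146 = 0.050006.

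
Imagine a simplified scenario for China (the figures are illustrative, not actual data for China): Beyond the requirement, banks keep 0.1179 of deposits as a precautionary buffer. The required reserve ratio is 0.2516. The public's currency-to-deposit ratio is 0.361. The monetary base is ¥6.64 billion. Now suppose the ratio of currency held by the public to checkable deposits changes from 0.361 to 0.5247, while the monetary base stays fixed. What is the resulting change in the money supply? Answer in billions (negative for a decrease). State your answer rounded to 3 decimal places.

Initially m₁ = (1 + 0.361) / (0.2516 + 0.1179 + 0.361) ≈ 1.86311, so M₁ = 1.86311 × 6.64 ≈ 12.3711 billion.
After the change m₂ = (1 + 0.5247) / (0.2516 + 0.1179 + 0.5247) ≈ 1.70510, so M₂ = 1.70510 × 6.64 ≈ 11.3219 billion.
ΔM = M₂ − M₁ = 11.3219 − 12.3711 = -1.0492 billion.

-1.049 billion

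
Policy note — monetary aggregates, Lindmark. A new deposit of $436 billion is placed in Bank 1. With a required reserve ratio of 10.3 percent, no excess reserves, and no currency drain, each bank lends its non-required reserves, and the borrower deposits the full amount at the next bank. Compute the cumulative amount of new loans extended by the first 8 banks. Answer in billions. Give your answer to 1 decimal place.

Bank i lends (1 − rr)^i of the original deposit: Bank 1 lends 436·0.8970 = 391.0920, Bank 2 lends 436·0.8970² ≈ 350.8095, and so on.
Summing a geometric series: total = 436·[0.8970·(1 − 0.8970^8) / (1 − 0.8970)] ≈ 2205.6028 billion.

$2205.6 billion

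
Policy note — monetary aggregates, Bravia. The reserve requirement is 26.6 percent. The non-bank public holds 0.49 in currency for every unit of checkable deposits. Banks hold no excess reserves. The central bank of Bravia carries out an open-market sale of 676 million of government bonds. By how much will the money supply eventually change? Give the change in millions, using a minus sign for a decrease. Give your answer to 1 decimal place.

-1332.3 million

The money multiplier is m = (1 + c) / (rr + c) = (1 + 0.49) / (0.266 + 0.49) ≈ 1.97090.
The sale removes 676 million of base, so ΔM = m × ΔMB = 1.97090 × (−676) = -1332.3284 million.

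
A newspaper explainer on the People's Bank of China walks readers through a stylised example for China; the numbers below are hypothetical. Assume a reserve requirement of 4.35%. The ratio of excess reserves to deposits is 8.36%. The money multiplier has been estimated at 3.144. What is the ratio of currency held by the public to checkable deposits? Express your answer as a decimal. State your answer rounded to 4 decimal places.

Using m = 3.144. From m = (1 + c)/(c + rr + e), rearranging gives 1 + c = m·(c + rr + e), so c·(1 − m) = m·(rr + e) − 1.
Hence c = [m·(rr + e) − 1]/(1 − m) = [3.144 × (0.0435 + 0.0836) − 1] / (1 − 3.144) ≈ 0.280036.

0.2800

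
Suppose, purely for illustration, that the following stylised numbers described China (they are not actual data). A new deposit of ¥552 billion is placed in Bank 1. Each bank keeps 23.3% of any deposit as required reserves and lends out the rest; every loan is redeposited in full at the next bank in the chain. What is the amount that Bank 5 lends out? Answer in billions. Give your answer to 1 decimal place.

Each bank lends a fraction (1 − rr) = 0.7670 of the deposit it receives, so Bank 5 receives 552·0.7670^4 and lends 552·0.7670^5 ≈ 146.5264 billion.

¥146.5 billion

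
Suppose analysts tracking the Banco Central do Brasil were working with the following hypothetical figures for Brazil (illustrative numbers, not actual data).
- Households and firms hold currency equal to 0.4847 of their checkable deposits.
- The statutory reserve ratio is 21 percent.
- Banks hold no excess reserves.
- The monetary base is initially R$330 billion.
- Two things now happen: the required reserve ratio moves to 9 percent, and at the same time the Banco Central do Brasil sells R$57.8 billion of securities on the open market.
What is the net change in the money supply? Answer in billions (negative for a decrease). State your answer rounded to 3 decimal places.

-2.059 billion

Before: m₁ = (1 + 0.4847) / (0.21 + 0.4847) ≈ 2.1371815, MB₁ = 330, so M₁ = 2.1371815 × 330 ≈ 705.2699 billion.
After: m₂ = (1 + 0.4847) / (0.09 + 0.4847) ≈ 2.5834348, MB₂ = 330 − 57.8 = 272.2, so M₂ = 2.5834348 × 272.2 ≈ 703.211 billion.
ΔM = M₂ − M₁ = 703.211 − 705.2699 = -2.0589 billion.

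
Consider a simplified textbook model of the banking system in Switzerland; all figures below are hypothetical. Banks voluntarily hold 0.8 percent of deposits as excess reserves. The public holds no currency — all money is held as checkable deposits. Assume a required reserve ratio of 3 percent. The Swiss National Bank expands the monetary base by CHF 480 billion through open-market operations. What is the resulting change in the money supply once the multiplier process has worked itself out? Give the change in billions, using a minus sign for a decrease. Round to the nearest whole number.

The money multiplier is m = 1 / (rr + e) = 1 / (0.03 + 0.008) ≈ 26.3158.
The purchase adds 480 billion of base, so ΔM = m × ΔMB = 26.3158 × (+480) = 12631.584 billion.

CHF 12632 billion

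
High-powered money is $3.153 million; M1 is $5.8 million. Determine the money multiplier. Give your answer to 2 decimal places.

The money multiplier is m = M / MB = 5.8 / 3.153 ≈ 1.83952.

1.84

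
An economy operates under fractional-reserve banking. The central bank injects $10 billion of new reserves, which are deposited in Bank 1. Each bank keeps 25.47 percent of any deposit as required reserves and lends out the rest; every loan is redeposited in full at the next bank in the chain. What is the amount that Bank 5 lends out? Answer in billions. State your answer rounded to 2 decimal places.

Each bank lends a fraction (1 − rr) = 0.7453 of the deposit it receives, so Bank 5 receives 10·0.7453^4 and lends 10·0.7453^5 ≈ 2.2996 billion.

$2.30 billion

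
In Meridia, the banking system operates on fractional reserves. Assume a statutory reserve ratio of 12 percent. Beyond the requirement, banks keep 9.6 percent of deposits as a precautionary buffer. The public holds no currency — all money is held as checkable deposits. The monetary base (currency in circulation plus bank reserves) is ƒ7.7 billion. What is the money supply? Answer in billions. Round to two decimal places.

ƒ35.65 billion

The money multiplier is m = 1 / (rr + e) = 1 / (0.12 + 0.096) ≈ 4.6296.
So M = m × MB = 4.6296 × 7.7 ≈ 35.6479 billion.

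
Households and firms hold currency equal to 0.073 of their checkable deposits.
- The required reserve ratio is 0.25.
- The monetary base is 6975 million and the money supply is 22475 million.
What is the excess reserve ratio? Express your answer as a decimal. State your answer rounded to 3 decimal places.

0.010

Using m = M/MB = 22475/6975 ≈ 3.222222. Since m = (1 + c)/(c + rr + e), the denominator satisfies c + rr + e = (1 + c)/m = (1 + 0.073) / 3.222222 ≈ 0.333000.
With c = 0.073 and rr = 0.25, the excess reserve ratio is 0.333000 − 0.073 − 0.25 = 0.01.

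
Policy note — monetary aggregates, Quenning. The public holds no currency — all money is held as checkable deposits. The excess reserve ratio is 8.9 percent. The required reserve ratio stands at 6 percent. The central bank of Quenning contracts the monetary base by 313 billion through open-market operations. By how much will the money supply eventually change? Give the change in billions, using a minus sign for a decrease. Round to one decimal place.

The money multiplier is m = 1 / (rr + e) = 1 / (0.06 + 0.089) ≈ 6.71141.
The sale removes 313 billion of base, so ΔM = m × ΔMB = 6.71141 × (−313) ≈ -2100.6713 billion.

-2100.7 billion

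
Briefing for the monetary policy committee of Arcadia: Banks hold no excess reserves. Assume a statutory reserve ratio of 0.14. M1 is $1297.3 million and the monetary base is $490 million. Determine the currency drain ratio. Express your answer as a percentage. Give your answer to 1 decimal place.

Using m = M/MB = 1297.3/490 ≈ 2.647551. From m = (1 + c)/(c + rr + e), rearranging gives 1 + c = m·(c + rr + e), so c·(1 − m) = m·(rr + e) − 1.
Hence c = [m·(rr + e) − 1]/(1 − m) = [2.647551 × (0.14 + 0) − 1] / (1 − 2.647551) ≈ 0.381987.

38.2%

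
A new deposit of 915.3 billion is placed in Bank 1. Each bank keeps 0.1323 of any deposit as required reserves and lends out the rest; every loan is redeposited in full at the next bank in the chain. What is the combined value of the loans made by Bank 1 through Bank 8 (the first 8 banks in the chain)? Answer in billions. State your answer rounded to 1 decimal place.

4074.1 billion

Bank i lends (1 − rr)^i of the original deposit: Bank 1 lends 915.3·0.8677 ≈ 794.2058, Bank 2 lends 915.3·0.8677² ≈ 689.1324, and so on.
Summing a geometric series: total = 915.3·[0.8677·(1 − 0.8677^8) / (1 − 0.8677)] ≈ 4074.0773 billion.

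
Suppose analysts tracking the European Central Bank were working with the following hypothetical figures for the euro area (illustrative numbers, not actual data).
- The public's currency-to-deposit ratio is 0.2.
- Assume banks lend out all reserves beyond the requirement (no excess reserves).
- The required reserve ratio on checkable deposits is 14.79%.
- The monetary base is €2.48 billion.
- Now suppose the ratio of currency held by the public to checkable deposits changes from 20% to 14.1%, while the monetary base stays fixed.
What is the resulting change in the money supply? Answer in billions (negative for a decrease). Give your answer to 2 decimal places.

Initially m₁ = (1 + 0.2) / (0.1479 + 0.2) ≈ 3.4493, so M₁ = 3.4493 × 2.48 ≈ 8.5543 billion.
After the change m₂ = (1 + 0.141) / (0.1479 + 0.141) ≈ 3.9495, so M₂ = 3.9495 × 2.48 ≈ 9.7948 billion.
ΔM = M₂ − M₁ = 9.7948 − 8.5543 = 1.2405 billion.

€1.24 billion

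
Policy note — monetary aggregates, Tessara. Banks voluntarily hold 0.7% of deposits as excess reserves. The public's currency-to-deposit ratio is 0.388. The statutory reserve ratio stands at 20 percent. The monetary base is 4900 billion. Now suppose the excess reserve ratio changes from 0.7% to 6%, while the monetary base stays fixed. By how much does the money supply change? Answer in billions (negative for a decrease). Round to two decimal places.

Initially m₁ = (1 + 0.388) / (0.2 + 0.007 + 0.388) ≈ 2.3327731, so M₁ = 2.3327731 × 4900 ≈ 11430.5882 billion.
After the change m₂ = (1 + 0.388) / (0.2 + 0.06 + 0.388) ≈ 2.1419753, so M₂ = 2.1419753 × 4900 ≈ 10495.679 billion.
ΔM = M₂ − M₁ = 10495.679 − 11430.5882 = -934.9092 billion.

-934.91 billion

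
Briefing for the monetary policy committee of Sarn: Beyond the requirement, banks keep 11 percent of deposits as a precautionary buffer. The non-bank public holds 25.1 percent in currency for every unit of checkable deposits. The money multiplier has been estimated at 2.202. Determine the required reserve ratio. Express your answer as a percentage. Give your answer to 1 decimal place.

20.7%

Using m = 2.202. Since m = (1 + c)/(c + rr + e), the denominator satisfies c + rr + e = (1 + c)/m = (1 + 0.251) / 2.202 ≈ 0.568120.
With c = 0.251 and e = 0.11, the required reserve ratio is 0.568120 − 0.251 − 0.11 = 0.20712.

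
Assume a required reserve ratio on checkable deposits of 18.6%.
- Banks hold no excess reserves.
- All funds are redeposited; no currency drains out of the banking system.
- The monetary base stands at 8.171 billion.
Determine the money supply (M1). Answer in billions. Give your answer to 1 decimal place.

With no currency drain or excess reserves, the money multiplier is m = 1/rr = 1/0.186 ≈ 5.3763.
Money supply M = m × MB = 5.3763 × 8.171 ≈ 43.9297 billion.

43.9 billion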